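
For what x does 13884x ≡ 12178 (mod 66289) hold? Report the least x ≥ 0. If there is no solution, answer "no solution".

56273

First find gcd(13884, 66289):
66289 = 4·13884 + 10753
13884 = 1·10753 + 3131
10753 = 3·3131 + 1360
3131 = 2·1360 + 411
1360 = 3·411 + 127
411 = 3·127 + 30
127 = 4·30 + 7
30 = 4·7 + 2
7 = 3·2 + 1
2 = 2·1 + 0
gcd = 1, so a unique solution mod 66289 exists.
Back-substitute for the Bézout coefficients:
1 = 7 − 3·2
1 = −3·30 + 13·7
1 = 13·127 − 55·30
1 = −55·411 + 178·127
1 = 178·1360 − 589·411
1 = −589·3131 + 1356·1360
1 = 1356·10753 − 4657·3131
1 = −4657·13884 + 6013·10753
1 = 6013·66289 − 28709·13884
So 13884·(-28709) ≡ 1 (mod 66289), giving 13884⁻¹ ≡ 37580.
x ≡ 13884⁻¹·12178 ≡ 37580·12178 ≡ 56273 (mod 66289).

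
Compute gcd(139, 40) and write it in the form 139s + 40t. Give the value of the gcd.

1

Euclidean algorithm:
139 = 3*40 + 19
40 = 2*19 + 2
19 = 9*2 + 1
2 = 2*1 + 0
gcd(139, 40) = 1.
Working backward:
1 = 19 − 9·2
1 = −9·40 + 19·19
1 = 19·139 − 66·40
So 1 = (19)·139 + (-66)·40.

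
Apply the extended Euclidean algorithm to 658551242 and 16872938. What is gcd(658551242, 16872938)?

Apply Euclid's algorithm to 658551242 and 16872938:
658551242 = 39·16872938 + 506660
16872938 = 33·506660 + 153158
506660 = 3·153158 + 47186
153158 = 3·47186 + 11600
47186 = 4·11600 + 786
11600 = 14·786 + 596
786 = 1·596 + 190
596 = 3·190 + 26
190 = 7·26 + 8
26 = 3·8 + 2
8 = 4·2 + 0
gcd(658551242, 16872938) = 2.
Working backward:
2 = 26 − 3·8
2 = −3·190 + 22·26
2 = 22·596 − 69·190
2 = −69·786 + 91·596
2 = 91·11600 − 1343·786
2 = −1343·47186 + 5463·11600
2 = 5463·153158 − 17732·47186
2 = −17732·506660 + 58659·153158
2 = 58659·16872938 − 1953479·506660
2 = −1953479·658551242 + 76244340·16872938
So 2 = (-1953479)·658551242 + (76244340)·16872938.

2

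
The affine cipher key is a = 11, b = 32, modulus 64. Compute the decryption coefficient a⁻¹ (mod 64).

35

Extended Euclidean algorithm:
64 = 5×11 + 9
11 = 1×9 + 2
9 = 4×2 + 1
2 = 2×1 + 0
gcd = 1, so the inverse exists. Back-substitute:
1 = 9 − 4·2
1 = −4·11 + 5·9
1 = 5·64 − 29·11
So 11·(-29) ≡ 1 (mod 64), and -29 ≡ 35 (mod 64).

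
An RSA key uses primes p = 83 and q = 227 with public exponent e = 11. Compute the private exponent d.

6739

φ(n) = (p−1)(q−1) = 82·226 = 18532.
Need d with 11·d ≡ 1 (mod 18532). Apply the extended Euclidean algorithm:
18532 = 1684×11 + 8
11 = 1×8 + 3
8 = 2×3 + 2
3 = 1×2 + 1
2 = 2×1 + 0
Back-substitute:
1 = 3 − 2
1 = −8 + 3·3
1 = 3·11 − 4·8
1 = −4·18532 + 6739·11
So 11·6739 ≡ 1 (mod 18532), hence d = 6739.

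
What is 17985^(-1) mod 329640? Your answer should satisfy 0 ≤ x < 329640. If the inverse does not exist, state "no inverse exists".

no inverse exists

Euclidean algorithm on 329640, 17985:
329640 = 18*17985 + 5910
17985 = 3*5910 + 255
5910 = 23*255 + 45
255 = 5*45 + 30
45 = 1*30 + 15
30 = 2*15 + 0
The gcd is 15, not 1, hence no inverse exists.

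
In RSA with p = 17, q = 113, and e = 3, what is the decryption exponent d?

1195

φ(n) = (p−1)(q−1) = 16·112 = 1792.
Need d with 3·d ≡ 1 (mod 1792). Apply the extended Euclidean algorithm:
1792 = 597·3 + 1
3 = 3·1 + 0
Back-substitute:
1 = 1792 − 597·3
So 3·(-597) ≡ 1 (mod 1792), hence d ≡ -597 ≡ 1195 (mod 1792).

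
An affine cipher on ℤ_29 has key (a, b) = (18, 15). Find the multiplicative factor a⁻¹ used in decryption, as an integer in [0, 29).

21

gcd(29, 18) by repeated division:
29 = 1*18 + 11
18 = 1*11 + 7
11 = 1*7 + 4
7 = 1*4 + 3
4 = 1*3 + 1
3 = 3*1 + 0
Since gcd(18, 29) = 1, back-substitute to write 1 as a combination:
1 = 4 − 3
1 = −7 + 2·4
1 = 2·11 − 3·7
1 = −3·18 + 5·11
1 = 5·29 − 8·18
So 18·(-8) ≡ 1 (mod 29), and -8 ≡ 21 (mod 29).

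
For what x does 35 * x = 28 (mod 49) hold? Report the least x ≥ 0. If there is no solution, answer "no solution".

5

First find gcd(35, 49):
49 = 1*35 + 14
35 = 2*14 + 7
14 = 2*7 + 0
gcd = 7 and 7 | 28, so solutions exist. Divide through by 7: 5x ≡ 4 (mod 7).
Now find 5⁻¹ mod 7:
7 = 1·5 + 2
5 = 2·2 + 1
2 = 2·1 + 0
Back-substitute:
1 = 5 − 2·2
1 = −2·7 + 3·5
So 5⁻¹ ≡ 3 (mod 7).
Then x ≡ 3·4 ≡ 5 (mod 7); the smallest non-negative solution is x = 5.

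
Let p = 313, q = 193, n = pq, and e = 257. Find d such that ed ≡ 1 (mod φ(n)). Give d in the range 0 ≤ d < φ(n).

15617

φ(n) = (p−1)(q−1) = 312·192 = 59904.
Need d with 257·d ≡ 1 (mod 59904). Apply the extended Euclidean algorithm:
59904 = 233·257 + 23
257 = 11·23 + 4
23 = 5·4 + 3
4 = 1·3 + 1
3 = 3·1 + 0
Back-substitute:
1 = 4 − 3
1 = −23 + 6·4
1 = 6·257 − 67·23
1 = −67·59904 + 15617·257
So 257·15617 ≡ 1 (mod 59904), hence d = 15617.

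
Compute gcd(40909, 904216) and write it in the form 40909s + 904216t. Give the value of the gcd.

1

Apply Euclid's algorithm to 904216 and 40909:
904216 = 22·40909 + 4218
40909 = 9·4218 + 2947
4218 = 1·2947 + 1271
2947 = 2·1271 + 405
1271 = 3·405 + 56
405 = 7·56 + 13
56 = 4·13 + 4
13 = 3·4 + 1
4 = 4·1 + 0
gcd(40909, 904216) = 1.
Working backward:
1 = 13 − 3·4
1 = −3·56 + 13·13
1 = 13·405 − 94·56
1 = −94·1271 + 295·405
1 = 295·2947 − 684·1271
1 = −684·4218 + 979·2947
1 = 979·40909 − 9495·4218
1 = −9495·904216 + 209869·40909
So 1 = (-9495)·904216 + (209869)·40909.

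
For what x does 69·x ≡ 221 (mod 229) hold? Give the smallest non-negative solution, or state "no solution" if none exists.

First find gcd(69, 229):
229 = 3×69 + 22
69 = 3×22 + 3
22 = 7×3 + 1
3 = 3×1 + 0
gcd = 1, so a unique solution mod 229 exists.
Back-substitute for the Bézout coefficients:
1 = 22 − 7·3
1 = −7·69 + 22·22
1 = 22·229 − 73·69
So 69·(-73) ≡ 1 (mod 229), giving 69⁻¹ ≡ 156.
x ≡ 69⁻¹·221 ≡ 156·221 ≡ 126 (mod 229).

126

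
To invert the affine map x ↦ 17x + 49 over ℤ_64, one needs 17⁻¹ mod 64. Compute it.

49

Apply the Euclidean algorithm to 64 and 17:
64 = 3·17 + 13
17 = 1·13 + 4
13 = 3·4 + 1
4 = 4·1 + 0
Since gcd(17, 64) = 1, back-substitute to write 1 as a combination:
1 = 13 − 3·4
1 = −3·17 + 4·13
1 = 4·64 − 15·17
Thus 17·(-15) ≡ 1 (mod 64); reducing, -15 mod 64 = 49.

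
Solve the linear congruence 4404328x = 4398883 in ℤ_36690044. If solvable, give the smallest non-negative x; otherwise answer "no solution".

gcd(4404328, 36690044):
36690044 = 8×4404328 + 1455420
4404328 = 3×1455420 + 38068
1455420 = 38×38068 + 8836
38068 = 4×8836 + 2724
8836 = 3×2724 + 664
2724 = 4×664 + 68
664 = 9×68 + 52
68 = 1×52 + 16
52 = 3×16 + 4
16 = 4×4 + 0
gcd = 4, but 4 ∤ 4398883, so the congruence has no solution.

no solution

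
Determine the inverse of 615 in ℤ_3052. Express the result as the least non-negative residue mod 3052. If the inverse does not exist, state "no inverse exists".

Extended Euclidean algorithm:
3052 = 4*615 + 592
615 = 1*592 + 23
592 = 25*23 + 17
23 = 1*17 + 6
17 = 2*6 + 5
6 = 1*5 + 1
5 = 5*1 + 0
Since gcd(615, 3052) = 1, back-substitute to write 1 as a combination:
1 = 6 − 5
1 = −17 + 3·6
1 = 3·23 − 4·17
1 = −4·592 + 103·23
1 = 103·615 − 107·592
1 = −107·3052 + 531·615
So 615·531 ≡ 1 (mod 3052).

531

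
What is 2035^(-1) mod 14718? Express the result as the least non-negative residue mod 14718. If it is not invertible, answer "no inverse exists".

Compute gcd(2035, 14718):
14718 = 7·2035 + 473
2035 = 4·473 + 143
473 = 3·143 + 44
143 = 3·44 + 11
44 = 4·11 + 0
Since gcd = 11 > 1, 2035 is not a unit mod 14718.

no inverse exists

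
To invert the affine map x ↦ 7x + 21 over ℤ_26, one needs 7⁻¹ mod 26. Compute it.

15

gcd(26, 7) by repeated division:
26 = 3·7 + 5
7 = 1·5 + 2
5 = 2·2 + 1
2 = 2·1 + 0
Since gcd(7, 26) = 1, back-substitute to write 1 as a combination:
1 = 5 − 2·2
1 = −2·7 + 3·5
1 = 3·26 − 11·7
Hence 7⁻¹ ≡ -11 ≡ 15 (mod 26).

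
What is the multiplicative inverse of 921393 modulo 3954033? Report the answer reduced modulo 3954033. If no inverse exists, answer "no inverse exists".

no inverse exists

Compute gcd(921393, 3954033):
3954033 = 4*921393 + 268461
921393 = 3*268461 + 116010
268461 = 2*116010 + 36441
116010 = 3*36441 + 6687
36441 = 5*6687 + 3006
6687 = 2*3006 + 675
3006 = 4*675 + 306
675 = 2*306 + 63
306 = 4*63 + 54
63 = 1*54 + 9
54 = 6*9 + 0
Since gcd = 9 > 1, 921393 is not a unit mod 3954033.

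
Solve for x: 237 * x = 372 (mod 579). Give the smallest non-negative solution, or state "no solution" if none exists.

26

First find gcd(237, 579):
579 = 2*237 + 105
237 = 2*105 + 27
105 = 3*27 + 24
27 = 1*24 + 3
24 = 8*3 + 0
gcd = 3 and 3 | 372, so solutions exist. Divide through by 3: 79x ≡ 124 (mod 193).
Now find 79⁻¹ mod 193:
193 = 2×79 + 35
79 = 2×35 + 9
35 = 3×9 + 8
9 = 1×8 + 1
8 = 8×1 + 0
Back-substitute:
1 = 9 − 8
1 = −35 + 4·9
1 = 4·79 − 9·35
1 = −9·193 + 22·79
So 79⁻¹ ≡ 22 (mod 193).
Then x ≡ 22·124 ≡ 26 (mod 193); the smallest non-negative solution is x = 26.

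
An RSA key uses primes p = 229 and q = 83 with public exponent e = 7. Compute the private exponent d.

2671

φ(n) = (p−1)(q−1) = 228·82 = 18696.
Need d with 7·d ≡ 1 (mod 18696). Apply the extended Euclidean algorithm:
18696 = 2670×7 + 6
7 = 1×6 + 1
6 = 6×1 + 0
Back-substitute:
1 = 7 − 6
1 = −18696 + 2671·7
So 7·2671 ≡ 1 (mod 18696), hence d = 2671.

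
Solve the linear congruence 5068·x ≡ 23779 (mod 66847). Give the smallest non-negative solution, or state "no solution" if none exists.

48478

First find gcd(5068, 66847):
66847 = 13·5068 + 963
5068 = 5·963 + 253
963 = 3·253 + 204
253 = 1·204 + 49
204 = 4·49 + 8
49 = 6·8 + 1
8 = 8·1 + 0
gcd = 1, so a unique solution mod 66847 exists.
Back-substitute for the Bézout coefficients:
1 = 49 − 6·8
1 = −6·204 + 25·49
1 = 25·253 − 31·204
1 = −31·963 + 118·253
1 = 118·5068 − 621·963
1 = −621·66847 + 8191·5068
So 5068·(8191) ≡ 1 (mod 66847), giving 5068⁻¹ ≡ 8191.
x ≡ 5068⁻¹·23779 ≡ 8191·23779 ≡ 48478 (mod 66847).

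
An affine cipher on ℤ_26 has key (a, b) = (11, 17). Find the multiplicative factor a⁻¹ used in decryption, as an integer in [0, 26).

Run Euclid on (26, 11):
26 = 2*11 + 4
11 = 2*4 + 3
4 = 1*3 + 1
3 = 3*1 + 0
The gcd is 1. Working backward:
1 = 4 − 3
1 = −11 + 3·4
1 = 3·26 − 7·11
Hence 11⁻¹ ≡ -7 ≡ 19 (mod 26).

19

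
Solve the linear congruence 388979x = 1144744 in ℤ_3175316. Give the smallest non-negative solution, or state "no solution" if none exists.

2743420

First find gcd(388979, 3175316):
3175316 = 8×388979 + 63484
388979 = 6×63484 + 8075
63484 = 7×8075 + 6959
8075 = 1×6959 + 1116
6959 = 6×1116 + 263
1116 = 4×263 + 64
263 = 4×64 + 7
64 = 9×7 + 1
7 = 7×1 + 0
gcd = 1, so a unique solution mod 3175316 exists.
Back-substitute for the Bézout coefficients:
1 = 64 − 9·7
1 = −9·263 + 37·64
1 = 37·1116 − 157·263
1 = −157·6959 + 979·1116
1 = 979·8075 − 1136·6959
1 = −1136·63484 + 8931·8075
1 = 8931·388979 − 54722·63484
1 = −54722·3175316 + 446707·388979
So 388979·(446707) ≡ 1 (mod 3175316), giving 388979⁻¹ ≡ 446707.
x ≡ 388979⁻¹·1144744 ≡ 446707·1144744 ≡ 2743420 (mod 3175316).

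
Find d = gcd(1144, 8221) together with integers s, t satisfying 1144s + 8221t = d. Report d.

Apply Euclid's algorithm to 8221 and 1144:
8221 = 7*1144 + 213
1144 = 5*213 + 79
213 = 2*79 + 55
79 = 1*55 + 24
55 = 2*24 + 7
24 = 3*7 + 3
7 = 2*3 + 1
3 = 3*1 + 0
gcd(1144, 8221) = 1.
Working backward:
1 = 7 − 2·3
1 = −2·24 + 7·7
1 = 7·55 − 16·24
1 = −16·79 + 23·55
1 = 23·213 − 62·79
1 = −62·1144 + 333·213
1 = 333·8221 − 2393·1144
So 1 = (333)·8221 + (-2393)·1144.

1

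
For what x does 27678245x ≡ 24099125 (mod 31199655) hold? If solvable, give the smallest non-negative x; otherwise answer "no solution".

3896962

First find gcd(27678245, 31199655):
31199655 = 1·27678245 + 3521410
27678245 = 7·3521410 + 3028375
3521410 = 1·3028375 + 493035
3028375 = 6·493035 + 70165
493035 = 7·70165 + 1880
70165 = 37·1880 + 605
1880 = 3·605 + 65
605 = 9·65 + 20
65 = 3·20 + 5
20 = 4·5 + 0
gcd = 5 and 5 | 24099125, so solutions exist. Divide through by 5: 5535649x ≡ 4819825 (mod 6239931).
Now find 5535649⁻¹ mod 6239931:
6239931 = 1*5535649 + 704282
5535649 = 7*704282 + 605675
704282 = 1*605675 + 98607
605675 = 6*98607 + 14033
98607 = 7*14033 + 376
14033 = 37*376 + 121
376 = 3*121 + 13
121 = 9*13 + 4
13 = 3*4 + 1
4 = 4*1 + 0
Back-substitute:
1 = 13 − 3·4
1 = −3·121 + 28·13
1 = 28·376 − 87·121
1 = −87·14033 + 3247·376
1 = 3247·98607 − 22816·14033
1 = −22816·605675 + 140143·98607
1 = 140143·704282 − 162959·605675
1 = −162959·5535649 + 1280856·704282
1 = 1280856·6239931 − 1443815·5535649
So 5535649·(-1443815) ≡ 1 (mod 6239931), i.e. 5535649⁻¹ ≡ 4796116.
Then x ≡ 4796116·4819825 ≡ 3896962 (mod 6239931); the smallest non-negative solution is x = 3896962.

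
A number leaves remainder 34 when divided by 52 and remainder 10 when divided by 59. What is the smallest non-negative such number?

2842

Write x = 34 + 52·k. Then 52·k ≡ 10 − 34 ≡ 35 (mod 59).
Need 52⁻¹ mod 59. Extended Euclid on (59, 52):
59 = 1×52 + 7
52 = 7×7 + 3
7 = 2×3 + 1
3 = 3×1 + 0
Back-substitute:
1 = 7 − 2·3
1 = −2·52 + 15·7
1 = 15·59 − 17·52
52⁻¹ ≡ 42 (mod 59), so k ≡ 42·35 ≡ 54 (mod 59).
x = 34 + 52·54 = 2842.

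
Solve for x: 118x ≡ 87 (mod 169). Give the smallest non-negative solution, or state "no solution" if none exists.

First find gcd(118, 169):
169 = 1×118 + 51
118 = 2×51 + 16
51 = 3×16 + 3
16 = 5×3 + 1
3 = 3×1 + 0
gcd = 1, so a unique solution mod 169 exists.
Back-substitute for the Bézout coefficients:
1 = 16 − 5·3
1 = −5·51 + 16·16
1 = 16·118 − 37·51
1 = −37·169 + 53·118
So 118·(53) ≡ 1 (mod 169), giving 118⁻¹ ≡ 53.
x ≡ 118⁻¹·87 ≡ 53·87 ≡ 48 (mod 169).

48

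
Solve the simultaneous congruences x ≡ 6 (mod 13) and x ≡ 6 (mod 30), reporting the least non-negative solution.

Write x = 6 + 13·k. Then 13·k ≡ 6 − 6 ≡ 0 (mod 30).
Need 13⁻¹ mod 30. Extended Euclid on (30, 13):
30 = 2×13 + 4
13 = 3×4 + 1
4 = 4×1 + 0
Back-substitute:
1 = 13 − 3·4
1 = −3·30 + 7·13
13⁻¹ ≡ 7 (mod 30), so k ≡ 7·0 ≡ 0 (mod 30).
x = 6 + 13·0 = 6.

6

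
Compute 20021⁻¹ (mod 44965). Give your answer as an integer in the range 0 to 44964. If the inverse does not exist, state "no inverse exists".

26241

Apply the Euclidean algorithm to 44965 and 20021:
44965 = 2*20021 + 4923
20021 = 4*4923 + 329
4923 = 14*329 + 317
329 = 1*317 + 12
317 = 26*12 + 5
12 = 2*5 + 2
5 = 2*2 + 1
2 = 2*1 + 0
gcd = 1, so the inverse exists. Back-substitute:
1 = 5 − 2·2
1 = −2·12 + 5·5
1 = 5·317 − 132·12
1 = −132·329 + 137·317
1 = 137·4923 − 2050·329
1 = −2050·20021 + 8337·4923
1 = 8337·44965 − 18724·20021
Hence 20021⁻¹ ≡ -18724 ≡ 26241 (mod 44965).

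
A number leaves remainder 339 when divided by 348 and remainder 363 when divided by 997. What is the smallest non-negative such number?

155895

Write x = 339 + 348·k. Then 348·k ≡ 363 − 339 ≡ 24 (mod 997).
Need 348⁻¹ mod 997. Extended Euclid on (997, 348):
997 = 2×348 + 301
348 = 1×301 + 47
301 = 6×47 + 19
47 = 2×19 + 9
19 = 2×9 + 1
9 = 9×1 + 0
Back-substitute:
1 = 19 − 2·9
1 = −2·47 + 5·19
1 = 5·301 − 32·47
1 = −32·348 + 37·301
1 = 37·997 − 106·348
348⁻¹ ≡ 891 (mod 997), so k ≡ 891·24 ≡ 447 (mod 997).
x = 339 + 348·447 = 155895.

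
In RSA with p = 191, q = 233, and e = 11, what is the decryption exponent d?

φ(n) = (p−1)(q−1) = 190·232 = 44080.
Need d with 11·d ≡ 1 (mod 44080). Apply the extended Euclidean algorithm:
44080 = 4007*11 + 3
11 = 3*3 + 2
3 = 1*2 + 1
2 = 2*1 + 0
Back-substitute:
1 = 3 − 2
1 = −11 + 4·3
1 = 4·44080 − 16029·11
So 11·(-16029) ≡ 1 (mod 44080), hence d ≡ -16029 ≡ 28051 (mod 44080).

28051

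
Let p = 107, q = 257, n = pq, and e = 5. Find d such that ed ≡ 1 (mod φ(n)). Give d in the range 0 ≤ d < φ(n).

21709

φ(n) = (p−1)(q−1) = 106·256 = 27136.
Need d with 5·d ≡ 1 (mod 27136). Apply the extended Euclidean algorithm:
27136 = 5427×5 + 1
5 = 5×1 + 0
Back-substitute:
1 = 27136 − 5427·5
So 5·(-5427) ≡ 1 (mod 27136), hence d ≡ -5427 ≡ 21709 (mod 27136).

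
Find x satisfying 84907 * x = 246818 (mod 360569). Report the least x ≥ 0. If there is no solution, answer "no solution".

242473

First find gcd(84907, 360569):
360569 = 4·84907 + 20941
84907 = 4·20941 + 1143
20941 = 18·1143 + 367
1143 = 3·367 + 42
367 = 8·42 + 31
42 = 1·31 + 11
31 = 2·11 + 9
11 = 1·9 + 2
9 = 4·2 + 1
2 = 2·1 + 0
gcd = 1, so a unique solution mod 360569 exists.
Back-substitute for the Bézout coefficients:
1 = 9 − 4·2
1 = −4·11 + 5·9
1 = 5·31 − 14·11
1 = −14·42 + 19·31
1 = 19·367 − 166·42
1 = −166·1143 + 517·367
1 = 517·20941 − 9472·1143
1 = −9472·84907 + 38405·20941
1 = 38405·360569 − 163092·84907
So 84907·(-163092) ≡ 1 (mod 360569), giving 84907⁻¹ ≡ 197477.
x ≡ 84907⁻¹·246818 ≡ 197477·246818 ≡ 242473 (mod 360569).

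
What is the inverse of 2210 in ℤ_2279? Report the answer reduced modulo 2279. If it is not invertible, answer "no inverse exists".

1156

gcd(2279, 2210) by repeated division:
2279 = 1×2210 + 69
2210 = 32×69 + 2
69 = 34×2 + 1
2 = 2×1 + 0
gcd = 1, so the inverse exists. Back-substitute:
1 = 69 − 34·2
1 = −34·2210 + 1089·69
1 = 1089·2279 − 1123·2210
Hence 2210⁻¹ ≡ -1123 ≡ 1156 (mod 2279).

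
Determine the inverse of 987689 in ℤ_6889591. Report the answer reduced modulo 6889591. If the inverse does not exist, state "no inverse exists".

6061373

Run Euclid on (6889591, 987689):
6889591 = 6·987689 + 963457
987689 = 1·963457 + 24232
963457 = 39·24232 + 18409
24232 = 1·18409 + 5823
18409 = 3·5823 + 940
5823 = 6·940 + 183
940 = 5·183 + 25
183 = 7·25 + 8
25 = 3·8 + 1
8 = 8·1 + 0
The gcd is 1. Working backward:
1 = 25 − 3·8
1 = −3·183 + 22·25
1 = 22·940 − 113·183
1 = −113·5823 + 700·940
1 = 700·18409 − 2213·5823
1 = −2213·24232 + 2913·18409
1 = 2913·963457 − 115820·24232
1 = −115820·987689 + 118733·963457
1 = 118733·6889591 − 828218·987689
Hence 987689⁻¹ ≡ -828218 ≡ 6061373 (mod 6889591).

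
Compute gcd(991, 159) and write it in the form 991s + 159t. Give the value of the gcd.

1

Euclidean algorithm:
991 = 6×159 + 37
159 = 4×37 + 11
37 = 3×11 + 4
11 = 2×4 + 3
4 = 1×3 + 1
3 = 3×1 + 0
gcd(991, 159) = 1.
Back-substituting:
1 = 4 − 3
1 = −11 + 3·4
1 = 3·37 − 10·11
1 = −10·159 + 43·37
1 = 43·991 − 268·159
So 1 = (43)·991 + (-268)·159.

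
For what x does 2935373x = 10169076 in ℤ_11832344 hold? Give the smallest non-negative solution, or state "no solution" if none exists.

First find gcd(2935373, 11832344):
11832344 = 4×2935373 + 90852
2935373 = 32×90852 + 28109
90852 = 3×28109 + 6525
28109 = 4×6525 + 2009
6525 = 3×2009 + 498
2009 = 4×498 + 17
498 = 29×17 + 5
17 = 3×5 + 2
5 = 2×2 + 1
2 = 2×1 + 0
gcd = 1, so a unique solution mod 11832344 exists.
Back-substitute for the Bézout coefficients:
1 = 5 − 2·2
1 = −2·17 + 7·5
1 = 7·498 − 205·17
1 = −205·2009 + 827·498
1 = 827·6525 − 2686·2009
1 = −2686·28109 + 11571·6525
1 = 11571·90852 − 37399·28109
1 = −37399·2935373 + 1208339·90852
1 = 1208339·11832344 − 4870755·2935373
So 2935373·(-4870755) ≡ 1 (mod 11832344), giving 2935373⁻¹ ≡ 6961589.
x ≡ 2935373⁻¹·10169076 ≡ 6961589·10169076 ≡ 1637420 (mod 11832344).

1637420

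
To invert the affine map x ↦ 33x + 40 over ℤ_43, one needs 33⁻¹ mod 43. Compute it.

Apply the Euclidean algorithm to 43 and 33:
43 = 1×33 + 10
33 = 3×10 + 3
10 = 3×3 + 1
3 = 3×1 + 0
Since gcd(33, 43) = 1, back-substitute to write 1 as a combination:
1 = 10 − 3·3
1 = −3·33 + 10·10
1 = 10·43 − 13·33
Thus 33·(-13) ≡ 1 (mod 43); reducing, -13 mod 43 = 30.

30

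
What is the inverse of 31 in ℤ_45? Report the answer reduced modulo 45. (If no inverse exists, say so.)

16

Apply the Euclidean algorithm to 45 and 31:
45 = 1·31 + 14
31 = 2·14 + 3
14 = 4·3 + 2
3 = 1·2 + 1
2 = 2·1 + 0
The gcd is 1. Working backward:
1 = 3 − 2
1 = −14 + 5·3
1 = 5·31 − 11·14
1 = −11·45 + 16·31
So 31·16 ≡ 1 (mod 45).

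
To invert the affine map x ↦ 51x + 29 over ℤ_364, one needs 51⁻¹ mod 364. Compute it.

207

Apply the Euclidean algorithm to 364 and 51:
364 = 7×51 + 7
51 = 7×7 + 2
7 = 3×2 + 1
2 = 2×1 + 0
gcd = 1, so the inverse exists. Back-substitute:
1 = 7 − 3·2
1 = −3·51 + 22·7
1 = 22·364 − 157·51
So 51·(-157) ≡ 1 (mod 364), and -157 ≡ 207 (mod 364).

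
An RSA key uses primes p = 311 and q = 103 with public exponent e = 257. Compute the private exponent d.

7013

φ(n) = (p−1)(q−1) = 310·102 = 31620.
Need d with 257·d ≡ 1 (mod 31620). Apply the extended Euclidean algorithm:
31620 = 123×257 + 9
257 = 28×9 + 5
9 = 1×5 + 4
5 = 1×4 + 1
4 = 4×1 + 0
Back-substitute:
1 = 5 − 4
1 = −9 + 2·5
1 = 2·257 − 57·9
1 = −57·31620 + 7013·257
So 257·7013 ≡ 1 (mod 31620), hence d = 7013.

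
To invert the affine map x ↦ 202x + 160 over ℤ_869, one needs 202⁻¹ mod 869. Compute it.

gcd(869, 202) by repeated division:
869 = 4·202 + 61
202 = 3·61 + 19
61 = 3·19 + 4
19 = 4·4 + 3
4 = 1·3 + 1
3 = 3·1 + 0
Since gcd(202, 869) = 1, back-substitute to write 1 as a combination:
1 = 4 − 3
1 = −19 + 5·4
1 = 5·61 − 16·19
1 = −16·202 + 53·61
1 = 53·869 − 228·202
Hence 202⁻¹ ≡ -228 ≡ 641 (mod 869).

641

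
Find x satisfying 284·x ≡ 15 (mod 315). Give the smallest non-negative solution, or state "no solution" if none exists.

First find gcd(284, 315):
315 = 1×284 + 31
284 = 9×31 + 5
31 = 6×5 + 1
5 = 5×1 + 0
gcd = 1, so a unique solution mod 315 exists.
Back-substitute for the Bézout coefficients:
1 = 31 − 6·5
1 = −6·284 + 55·31
1 = 55·315 − 61·284
So 284·(-61) ≡ 1 (mod 315), giving 284⁻¹ ≡ 254.
x ≡ 284⁻¹·15 ≡ 254·15 ≡ 30 (mod 315).

30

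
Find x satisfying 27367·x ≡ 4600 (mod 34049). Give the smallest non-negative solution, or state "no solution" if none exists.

33712

First find gcd(27367, 34049):
34049 = 1·27367 + 6682
27367 = 4·6682 + 639
6682 = 10·639 + 292
639 = 2·292 + 55
292 = 5·55 + 17
55 = 3·17 + 4
17 = 4·4 + 1
4 = 4·1 + 0
gcd = 1, so a unique solution mod 34049 exists.
Back-substitute for the Bézout coefficients:
1 = 17 − 4·4
1 = −4·55 + 13·17
1 = 13·292 − 69·55
1 = −69·639 + 151·292
1 = 151·6682 − 1579·639
1 = −1579·27367 + 6467·6682
1 = 6467·34049 − 8046·27367
So 27367·(-8046) ≡ 1 (mod 34049), giving 27367⁻¹ ≡ 26003.
x ≡ 27367⁻¹·4600 ≡ 26003·4600 ≡ 33712 (mod 34049).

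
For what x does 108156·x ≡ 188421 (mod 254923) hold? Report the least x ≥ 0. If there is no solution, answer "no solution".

First find gcd(108156, 254923):
254923 = 2×108156 + 38611
108156 = 2×38611 + 30934
38611 = 1×30934 + 7677
30934 = 4×7677 + 226
7677 = 33×226 + 219
226 = 1×219 + 7
219 = 31×7 + 2
7 = 3×2 + 1
2 = 2×1 + 0
gcd = 1, so a unique solution mod 254923 exists.
Back-substitute for the Bézout coefficients:
1 = 7 − 3·2
1 = −3·219 + 94·7
1 = 94·226 − 97·219
1 = −97·7677 + 3295·226
1 = 3295·30934 − 13277·7677
1 = −13277·38611 + 16572·30934
1 = 16572·108156 − 46421·38611
1 = −46421·254923 + 109414·108156
So 108156·(109414) ≡ 1 (mod 254923), giving 108156⁻¹ ≡ 109414.
x ≡ 108156⁻¹·188421 ≡ 109414·188421 ≡ 17361 (mod 254923).

17361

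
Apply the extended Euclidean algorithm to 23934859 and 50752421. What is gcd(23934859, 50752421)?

1

Repeated division:
50752421 = 2·23934859 + 2882703
23934859 = 8·2882703 + 873235
2882703 = 3·873235 + 262998
873235 = 3·262998 + 84241
262998 = 3·84241 + 10275
84241 = 8·10275 + 2041
10275 = 5·2041 + 70
2041 = 29·70 + 11
70 = 6·11 + 4
11 = 2·4 + 3
4 = 1·3 + 1
3 = 3·1 + 0
gcd(23934859, 50752421) = 1.
Express as a combination:
1 = 4 − 3
1 = −11 + 3·4
1 = 3·70 − 19·11
1 = −19·2041 + 554·70
1 = 554·10275 − 2789·2041
1 = −2789·84241 + 22866·10275
1 = 22866·262998 − 71387·84241
1 = −71387·873235 + 237027·262998
1 = 237027·2882703 − 782468·873235
1 = −782468·23934859 + 6496771·2882703
1 = 6496771·50752421 − 13776010·23934859
So 1 = (6496771)·50752421 + (-13776010)·23934859.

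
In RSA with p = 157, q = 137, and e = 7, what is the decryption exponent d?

φ(n) = (p−1)(q−1) = 156·136 = 21216.
Need d with 7·d ≡ 1 (mod 21216). Apply the extended Euclidean algorithm:
21216 = 3030*7 + 6
7 = 1*6 + 1
6 = 6*1 + 0
Back-substitute:
1 = 7 − 6
1 = −21216 + 3031·7
So 7·3031 ≡ 1 (mod 21216), hence d = 3031.

3031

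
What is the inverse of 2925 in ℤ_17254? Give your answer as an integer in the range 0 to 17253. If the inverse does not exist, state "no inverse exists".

gcd(17254, 2925) by repeated division:
17254 = 5·2925 + 2629
2925 = 1·2629 + 296
2629 = 8·296 + 261
296 = 1·261 + 35
261 = 7·35 + 16
35 = 2·16 + 3
16 = 5·3 + 1
3 = 3·1 + 0
Since gcd(2925, 17254) = 1, back-substitute to write 1 as a combination:
1 = 16 − 5·3
1 = −5·35 + 11·16
1 = 11·261 − 82·35
1 = −82·296 + 93·261
1 = 93·2629 − 826·296
1 = −826·2925 + 919·2629
1 = 919·17254 − 5421·2925
Hence 2925⁻¹ ≡ -5421 ≡ 11833 (mod 17254).

11833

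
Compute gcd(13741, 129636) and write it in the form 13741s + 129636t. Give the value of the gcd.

Repeated division:
129636 = 9*13741 + 5967
13741 = 2*5967 + 1807
5967 = 3*1807 + 546
1807 = 3*546 + 169
546 = 3*169 + 39
169 = 4*39 + 13
39 = 3*13 + 0
gcd(13741, 129636) = 13.
Working backward:
13 = 169 − 4·39
13 = −4·546 + 13·169
13 = 13·1807 − 43·546
13 = −43·5967 + 142·1807
13 = 142·13741 − 327·5967
13 = −327·129636 + 3085·13741
So 13 = (-327)·129636 + (3085)·13741.

13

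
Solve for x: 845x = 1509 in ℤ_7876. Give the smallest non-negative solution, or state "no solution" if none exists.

First find gcd(845, 7876):
7876 = 9*845 + 271
845 = 3*271 + 32
271 = 8*32 + 15
32 = 2*15 + 2
15 = 7*2 + 1
2 = 2*1 + 0
gcd = 1, so a unique solution mod 7876 exists.
Back-substitute for the Bézout coefficients:
1 = 15 − 7·2
1 = −7·32 + 15·15
1 = 15·271 − 127·32
1 = −127·845 + 396·271
1 = 396·7876 − 3691·845
So 845·(-3691) ≡ 1 (mod 7876), giving 845⁻¹ ≡ 4185.
x ≡ 845⁻¹·1509 ≡ 4185·1509 ≡ 6489 (mod 7876).

6489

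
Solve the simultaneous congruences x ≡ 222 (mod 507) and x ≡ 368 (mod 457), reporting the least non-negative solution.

103650

Write x = 222 + 507·k. Then 507·k ≡ 368 − 222 ≡ 146 (mod 457).
Need 507⁻¹ mod 457. Extended Euclid on (457, 50):
457 = 9×50 + 7
50 = 7×7 + 1
7 = 7×1 + 0
Back-substitute:
1 = 50 − 7·7
1 = −7·457 + 64·50
507⁻¹ ≡ 64 (mod 457), so k ≡ 64·146 ≡ 204 (mod 457).
x = 222 + 507·204 = 103650.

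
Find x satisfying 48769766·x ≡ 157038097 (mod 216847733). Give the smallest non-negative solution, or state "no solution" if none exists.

41795868

First find gcd(48769766, 216847733):
216847733 = 4×48769766 + 21768669
48769766 = 2×21768669 + 5232428
21768669 = 4×5232428 + 838957
5232428 = 6×838957 + 198686
838957 = 4×198686 + 44213
198686 = 4×44213 + 21834
44213 = 2×21834 + 545
21834 = 40×545 + 34
545 = 16×34 + 1
34 = 34×1 + 0
gcd = 1, so a unique solution mod 216847733 exists.
Back-substitute for the Bézout coefficients:
1 = 545 − 16·34
1 = −16·21834 + 641·545
1 = 641·44213 − 1298·21834
1 = −1298·198686 + 5833·44213
1 = 5833·838957 − 24630·198686
1 = −24630·5232428 + 153613·838957
1 = 153613·21768669 − 639082·5232428
1 = −639082·48769766 + 1431777·21768669
1 = 1431777·216847733 − 6366190·48769766
So 48769766·(-6366190) ≡ 1 (mod 216847733), giving 48769766⁻¹ ≡ 210481543.
x ≡ 48769766⁻¹·157038097 ≡ 210481543·157038097 ≡ 41795868 (mod 216847733).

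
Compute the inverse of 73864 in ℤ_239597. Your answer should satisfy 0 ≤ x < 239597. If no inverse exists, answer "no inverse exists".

25337

Extended Euclidean algorithm:
239597 = 3×73864 + 18005
73864 = 4×18005 + 1844
18005 = 9×1844 + 1409
1844 = 1×1409 + 435
1409 = 3×435 + 104
435 = 4×104 + 19
104 = 5×19 + 9
19 = 2×9 + 1
9 = 9×1 + 0
Since gcd(73864, 239597) = 1, back-substitute to write 1 as a combination:
1 = 19 − 2·9
1 = −2·104 + 11·19
1 = 11·435 − 46·104
1 = −46·1409 + 149·435
1 = 149·1844 − 195·1409
1 = −195·18005 + 1904·1844
1 = 1904·73864 − 7811·18005
1 = −7811·239597 + 25337·73864
So 73864·25337 ≡ 1 (mod 239597).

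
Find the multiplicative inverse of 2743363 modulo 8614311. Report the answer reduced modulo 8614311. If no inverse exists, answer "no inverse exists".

8085532

Run Euclid on (8614311, 2743363):
8614311 = 3*2743363 + 384222
2743363 = 7*384222 + 53809
384222 = 7*53809 + 7559
53809 = 7*7559 + 896
7559 = 8*896 + 391
896 = 2*391 + 114
391 = 3*114 + 49
114 = 2*49 + 16
49 = 3*16 + 1
16 = 16*1 + 0
gcd = 1, so the inverse exists. Back-substitute:
1 = 49 − 3·16
1 = −3·114 + 7·49
1 = 7·391 − 24·114
1 = −24·896 + 55·391
1 = 55·7559 − 464·896
1 = −464·53809 + 3303·7559
1 = 3303·384222 − 23585·53809
1 = −23585·2743363 + 168398·384222
1 = 168398·8614311 − 528779·2743363
So 2743363·(-528779) ≡ 1 (mod 8614311), and -528779 ≡ 8085532 (mod 8614311).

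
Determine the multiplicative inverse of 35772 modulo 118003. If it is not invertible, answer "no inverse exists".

83343

Extended Euclidean algorithm:
118003 = 3·35772 + 10687
35772 = 3·10687 + 3711
10687 = 2·3711 + 3265
3711 = 1·3265 + 446
3265 = 7·446 + 143
446 = 3·143 + 17
143 = 8·17 + 7
17 = 2·7 + 3
7 = 2·3 + 1
3 = 3·1 + 0
Since gcd(35772, 118003) = 1, back-substitute to write 1 as a combination:
1 = 7 − 2·3
1 = −2·17 + 5·7
1 = 5·143 − 42·17
1 = −42·446 + 131·143
1 = 131·3265 − 959·446
1 = −959·3711 + 1090·3265
1 = 1090·10687 − 3139·3711
1 = −3139·35772 + 10507·10687
1 = 10507·118003 − 34660·35772
Thus 35772·(-34660) ≡ 1 (mod 118003); reducing, -34660 mod 118003 = 83343.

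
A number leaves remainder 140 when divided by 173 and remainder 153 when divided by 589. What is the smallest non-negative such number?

Write x = 140 + 173·k. Then 173·k ≡ 153 − 140 ≡ 13 (mod 589).
Need 173⁻¹ mod 589. Extended Euclid on (589, 173):
589 = 3·173 + 70
173 = 2·70 + 33
70 = 2·33 + 4
33 = 8·4 + 1
4 = 4·1 + 0
Back-substitute:
1 = 33 − 8·4
1 = −8·70 + 17·33
1 = 17·173 − 42·70
1 = −42·589 + 143·173
173⁻¹ ≡ 143 (mod 589), so k ≡ 143·13 ≡ 92 (mod 589).
x = 140 + 173·92 = 16056.

16056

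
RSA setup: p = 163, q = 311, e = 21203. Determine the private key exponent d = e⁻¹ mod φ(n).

8927

φ(n) = (p−1)(q−1) = 162·310 = 50220.
Need d with 21203·d ≡ 1 (mod 50220). Apply the extended Euclidean algorithm:
50220 = 2*21203 + 7814
21203 = 2*7814 + 5575
7814 = 1*5575 + 2239
5575 = 2*2239 + 1097
2239 = 2*1097 + 45
1097 = 24*45 + 17
45 = 2*17 + 11
17 = 1*11 + 6
11 = 1*6 + 5
6 = 1*5 + 1
5 = 5*1 + 0
Back-substitute:
1 = 6 − 5
1 = −11 + 2·6
1 = 2·17 − 3·11
1 = −3·45 + 8·17
1 = 8·1097 − 195·45
1 = −195·2239 + 398·1097
1 = 398·5575 − 991·2239
1 = −991·7814 + 1389·5575
1 = 1389·21203 − 3769·7814
1 = −3769·50220 + 8927·21203
So 21203·8927 ≡ 1 (mod 50220), hence d = 8927.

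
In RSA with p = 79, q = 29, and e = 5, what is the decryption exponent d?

437

φ(n) = (p−1)(q−1) = 78·28 = 2184.
Need d with 5·d ≡ 1 (mod 2184). Apply the extended Euclidean algorithm:
2184 = 436*5 + 4
5 = 1*4 + 1
4 = 4*1 + 0
Back-substitute:
1 = 5 − 4
1 = −2184 + 437·5
So 5·437 ≡ 1 (mod 2184), hence d = 437.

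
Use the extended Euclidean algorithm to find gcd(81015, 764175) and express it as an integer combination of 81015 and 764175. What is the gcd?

15

Euclidean algorithm:
764175 = 9*81015 + 35040
81015 = 2*35040 + 10935
35040 = 3*10935 + 2235
10935 = 4*2235 + 1995
2235 = 1*1995 + 240
1995 = 8*240 + 75
240 = 3*75 + 15
75 = 5*15 + 0
gcd(81015, 764175) = 15.
Express as a combination:
15 = 240 − 3·75
15 = −3·1995 + 25·240
15 = 25·2235 − 28·1995
15 = −28·10935 + 137·2235
15 = 137·35040 − 439·10935
15 = −439·81015 + 1015·35040
15 = 1015·764175 − 9574·81015
So 15 = (1015)·764175 + (-9574)·81015.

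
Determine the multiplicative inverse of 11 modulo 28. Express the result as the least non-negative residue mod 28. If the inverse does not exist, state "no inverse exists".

23

Run Euclid on (28, 11):
28 = 2·11 + 6
11 = 1·6 + 5
6 = 1·5 + 1
5 = 5·1 + 0
The gcd is 1. Working backward:
1 = 6 − 5
1 = −11 + 2·6
1 = 2·28 − 5·11
So 11·(-5) ≡ 1 (mod 28), and -5 ≡ 23 (mod 28).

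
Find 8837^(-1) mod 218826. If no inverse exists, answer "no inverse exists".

51605

Extended Euclidean algorithm:
218826 = 24*8837 + 6738
8837 = 1*6738 + 2099
6738 = 3*2099 + 441
2099 = 4*441 + 335
441 = 1*335 + 106
335 = 3*106 + 17
106 = 6*17 + 4
17 = 4*4 + 1
4 = 4*1 + 0
The gcd is 1. Working backward:
1 = 17 − 4·4
1 = −4·106 + 25·17
1 = 25·335 − 79·106
1 = −79·441 + 104·335
1 = 104·2099 − 495·441
1 = −495·6738 + 1589·2099
1 = 1589·8837 − 2084·6738
1 = −2084·218826 + 51605·8837
So 8837·51605 ≡ 1 (mod 218826).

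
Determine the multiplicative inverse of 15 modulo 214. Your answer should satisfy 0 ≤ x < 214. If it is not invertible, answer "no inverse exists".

157

gcd(214, 15) by repeated division:
214 = 14·15 + 4
15 = 3·4 + 3
4 = 1·3 + 1
3 = 3·1 + 0
gcd = 1, so the inverse exists. Back-substitute:
1 = 4 − 3
1 = −15 + 4·4
1 = 4·214 − 57·15
Thus 15·(-57) ≡ 1 (mod 214); reducing, -57 mod 214 = 157.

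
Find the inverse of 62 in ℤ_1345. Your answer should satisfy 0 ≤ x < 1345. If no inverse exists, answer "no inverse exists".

Extended Euclidean algorithm:
1345 = 21·62 + 43
62 = 1·43 + 19
43 = 2·19 + 5
19 = 3·5 + 4
5 = 1·4 + 1
4 = 4·1 + 0
The gcd is 1. Working backward:
1 = 5 − 4
1 = −19 + 4·5
1 = 4·43 − 9·19
1 = −9·62 + 13·43
1 = 13·1345 − 282·62
Hence 62⁻¹ ≡ -282 ≡ 1063 (mod 1345).

1063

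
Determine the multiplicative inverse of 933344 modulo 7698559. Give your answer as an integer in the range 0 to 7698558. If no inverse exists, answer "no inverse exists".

217765

Extended Euclidean algorithm:
7698559 = 8×933344 + 231807
933344 = 4×231807 + 6116
231807 = 37×6116 + 5515
6116 = 1×5515 + 601
5515 = 9×601 + 106
601 = 5×106 + 71
106 = 1×71 + 35
71 = 2×35 + 1
35 = 35×1 + 0
Since gcd(933344, 7698559) = 1, back-substitute to write 1 as a combination:
1 = 71 − 2·35
1 = −2·106 + 3·71
1 = 3·601 − 17·106
1 = −17·5515 + 156·601
1 = 156·6116 − 173·5515
1 = −173·231807 + 6557·6116
1 = 6557·933344 − 26401·231807
1 = −26401·7698559 + 217765·933344
So 933344·217765 ≡ 1 (mod 7698559).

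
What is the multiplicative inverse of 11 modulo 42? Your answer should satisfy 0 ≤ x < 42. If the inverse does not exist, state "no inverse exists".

23

Apply the Euclidean algorithm to 42 and 11:
42 = 3*11 + 9
11 = 1*9 + 2
9 = 4*2 + 1
2 = 2*1 + 0
gcd = 1, so the inverse exists. Back-substitute:
1 = 9 − 4·2
1 = −4·11 + 5·9
1 = 5·42 − 19·11
Thus 11·(-19) ≡ 1 (mod 42); reducing, -19 mod 42 = 23.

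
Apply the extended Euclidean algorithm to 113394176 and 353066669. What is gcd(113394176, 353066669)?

Euclidean algorithm:
353066669 = 3·113394176 + 12884141
113394176 = 8·12884141 + 10321048
12884141 = 1·10321048 + 2563093
10321048 = 4·2563093 + 68676
2563093 = 37·68676 + 22081
68676 = 3·22081 + 2433
22081 = 9·2433 + 184
2433 = 13·184 + 41
184 = 4·41 + 20
41 = 2·20 + 1
20 = 20·1 + 0
gcd(113394176, 353066669) = 1.
Working backward:
1 = 41 − 2·20
1 = −2·184 + 9·41
1 = 9·2433 − 119·184
1 = −119·22081 + 1080·2433
1 = 1080·68676 − 3359·22081
1 = −3359·2563093 + 125363·68676
1 = 125363·10321048 − 504811·2563093
1 = −504811·12884141 + 630174·10321048
1 = 630174·113394176 − 5546203·12884141
1 = −5546203·353066669 + 17268783·113394176
So 1 = (-5546203)·353066669 + (17268783)·113394176.

1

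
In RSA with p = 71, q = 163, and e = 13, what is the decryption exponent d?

φ(n) = (p−1)(q−1) = 70·162 = 11340.
Need d with 13·d ≡ 1 (mod 11340). Apply the extended Euclidean algorithm:
11340 = 872*13 + 4
13 = 3*4 + 1
4 = 4*1 + 0
Back-substitute:
1 = 13 − 3·4
1 = −3·11340 + 2617·13
So 13·2617 ≡ 1 (mod 11340), hence d = 2617.

2617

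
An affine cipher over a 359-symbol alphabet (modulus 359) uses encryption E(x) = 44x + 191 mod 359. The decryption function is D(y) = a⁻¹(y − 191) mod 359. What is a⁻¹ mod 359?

204

Run Euclid on (359, 44):
359 = 8×44 + 7
44 = 6×7 + 2
7 = 3×2 + 1
2 = 2×1 + 0
gcd = 1, so the inverse exists. Back-substitute:
1 = 7 − 3·2
1 = −3·44 + 19·7
1 = 19·359 − 155·44
Hence 44⁻¹ ≡ -155 ≡ 204 (mod 359).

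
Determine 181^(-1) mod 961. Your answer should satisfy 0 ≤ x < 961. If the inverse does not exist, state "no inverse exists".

223

gcd(961, 181) by repeated division:
961 = 5×181 + 56
181 = 3×56 + 13
56 = 4×13 + 4
13 = 3×4 + 1
4 = 4×1 + 0
Since gcd(181, 961) = 1, back-substitute to write 1 as a combination:
1 = 13 − 3·4
1 = −3·56 + 13·13
1 = 13·181 − 42·56
1 = −42·961 + 223·181
So 181·223 ≡ 1 (mod 961).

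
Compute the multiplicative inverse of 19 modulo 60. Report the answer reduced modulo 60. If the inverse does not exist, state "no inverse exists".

19

Extended Euclidean algorithm:
60 = 3×19 + 3
19 = 6×3 + 1
3 = 3×1 + 0
Since gcd(19, 60) = 1, back-substitute to write 1 as a combination:
1 = 19 − 6·3
1 = −6·60 + 19·19
So 19·19 ≡ 1 (mod 60).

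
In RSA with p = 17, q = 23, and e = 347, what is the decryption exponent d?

211

φ(n) = (p−1)(q−1) = 16·22 = 352.
Need d with 347·d ≡ 1 (mod 352). Apply the extended Euclidean algorithm:
352 = 1*347 + 5
347 = 69*5 + 2
5 = 2*2 + 1
2 = 2*1 + 0
Back-substitute:
1 = 5 − 2·2
1 = −2·347 + 139·5
1 = 139·352 − 141·347
So 347·(-141) ≡ 1 (mod 352), hence d ≡ -141 ≡ 211 (mod 352).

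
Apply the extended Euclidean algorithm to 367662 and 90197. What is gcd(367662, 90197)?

Repeated division:
367662 = 4*90197 + 6874
90197 = 13*6874 + 835
6874 = 8*835 + 194
835 = 4*194 + 59
194 = 3*59 + 17
59 = 3*17 + 8
17 = 2*8 + 1
8 = 8*1 + 0
gcd(367662, 90197) = 1.
Back-substituting:
1 = 17 − 2·8
1 = −2·59 + 7·17
1 = 7·194 − 23·59
1 = −23·835 + 99·194
1 = 99·6874 − 815·835
1 = −815·90197 + 10694·6874
1 = 10694·367662 − 43591·90197
So 1 = (10694)·367662 + (-43591)·90197.

1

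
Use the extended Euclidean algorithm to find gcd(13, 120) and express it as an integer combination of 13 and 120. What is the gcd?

Apply Euclid's algorithm to 120 and 13:
120 = 9·13 + 3
13 = 4·3 + 1
3 = 3·1 + 0
gcd(13, 120) = 1.
Back-substituting:
1 = 13 − 4·3
1 = −4·120 + 37·13
So 1 = (-4)·120 + (37)·13.

1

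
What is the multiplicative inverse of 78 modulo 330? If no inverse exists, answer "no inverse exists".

no inverse exists

Compute gcd(78, 330):
330 = 4*78 + 18
78 = 4*18 + 6
18 = 3*6 + 0
The gcd is 6, not 1, hence no inverse exists.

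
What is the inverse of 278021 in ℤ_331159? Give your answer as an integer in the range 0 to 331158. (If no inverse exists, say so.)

Run Euclid on (331159, 278021):
331159 = 1×278021 + 53138
278021 = 5×53138 + 12331
53138 = 4×12331 + 3814
12331 = 3×3814 + 889
3814 = 4×889 + 258
889 = 3×258 + 115
258 = 2×115 + 28
115 = 4×28 + 3
28 = 9×3 + 1
3 = 3×1 + 0
gcd = 1, so the inverse exists. Back-substitute:
1 = 28 − 9·3
1 = −9·115 + 37·28
1 = 37·258 − 83·115
1 = −83·889 + 286·258
1 = 286·3814 − 1227·889
1 = −1227·12331 + 3967·3814
1 = 3967·53138 − 17095·12331
1 = −17095·278021 + 89442·53138
1 = 89442·331159 − 106537·278021
So 278021·(-106537) ≡ 1 (mod 331159), and -106537 ≡ 224622 (mod 331159).

224622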